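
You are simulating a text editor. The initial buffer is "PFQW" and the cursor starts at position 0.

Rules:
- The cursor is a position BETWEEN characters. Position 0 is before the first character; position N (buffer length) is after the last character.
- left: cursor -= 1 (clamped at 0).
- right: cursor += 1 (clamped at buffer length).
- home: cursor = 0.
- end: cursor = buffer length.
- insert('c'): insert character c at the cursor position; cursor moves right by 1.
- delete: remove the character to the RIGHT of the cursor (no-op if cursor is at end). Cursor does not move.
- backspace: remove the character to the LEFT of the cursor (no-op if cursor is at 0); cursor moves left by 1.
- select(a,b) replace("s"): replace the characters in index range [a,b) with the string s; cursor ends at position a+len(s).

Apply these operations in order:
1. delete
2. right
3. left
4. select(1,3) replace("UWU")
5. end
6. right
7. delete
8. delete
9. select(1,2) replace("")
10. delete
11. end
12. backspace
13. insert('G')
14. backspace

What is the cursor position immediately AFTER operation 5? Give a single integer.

Answer: 4

Derivation:
After op 1 (delete): buf='FQW' cursor=0
After op 2 (right): buf='FQW' cursor=1
After op 3 (left): buf='FQW' cursor=0
After op 4 (select(1,3) replace("UWU")): buf='FUWU' cursor=4
After op 5 (end): buf='FUWU' cursor=4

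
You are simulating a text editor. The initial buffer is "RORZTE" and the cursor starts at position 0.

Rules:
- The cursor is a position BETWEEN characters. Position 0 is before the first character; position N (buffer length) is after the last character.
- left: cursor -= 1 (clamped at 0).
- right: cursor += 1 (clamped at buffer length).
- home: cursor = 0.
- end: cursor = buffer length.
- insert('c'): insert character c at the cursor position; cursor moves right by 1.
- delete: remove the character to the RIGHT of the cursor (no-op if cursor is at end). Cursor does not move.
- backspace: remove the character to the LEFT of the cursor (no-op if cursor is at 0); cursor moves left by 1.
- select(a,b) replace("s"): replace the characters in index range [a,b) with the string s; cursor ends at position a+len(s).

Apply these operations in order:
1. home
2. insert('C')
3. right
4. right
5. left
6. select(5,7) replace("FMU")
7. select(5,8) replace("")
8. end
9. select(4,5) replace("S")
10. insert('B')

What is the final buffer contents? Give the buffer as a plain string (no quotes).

Answer: CRORSB

Derivation:
After op 1 (home): buf='RORZTE' cursor=0
After op 2 (insert('C')): buf='CRORZTE' cursor=1
After op 3 (right): buf='CRORZTE' cursor=2
After op 4 (right): buf='CRORZTE' cursor=3
After op 5 (left): buf='CRORZTE' cursor=2
After op 6 (select(5,7) replace("FMU")): buf='CRORZFMU' cursor=8
After op 7 (select(5,8) replace("")): buf='CRORZ' cursor=5
After op 8 (end): buf='CRORZ' cursor=5
After op 9 (select(4,5) replace("S")): buf='CRORS' cursor=5
After op 10 (insert('B')): buf='CRORSB' cursor=6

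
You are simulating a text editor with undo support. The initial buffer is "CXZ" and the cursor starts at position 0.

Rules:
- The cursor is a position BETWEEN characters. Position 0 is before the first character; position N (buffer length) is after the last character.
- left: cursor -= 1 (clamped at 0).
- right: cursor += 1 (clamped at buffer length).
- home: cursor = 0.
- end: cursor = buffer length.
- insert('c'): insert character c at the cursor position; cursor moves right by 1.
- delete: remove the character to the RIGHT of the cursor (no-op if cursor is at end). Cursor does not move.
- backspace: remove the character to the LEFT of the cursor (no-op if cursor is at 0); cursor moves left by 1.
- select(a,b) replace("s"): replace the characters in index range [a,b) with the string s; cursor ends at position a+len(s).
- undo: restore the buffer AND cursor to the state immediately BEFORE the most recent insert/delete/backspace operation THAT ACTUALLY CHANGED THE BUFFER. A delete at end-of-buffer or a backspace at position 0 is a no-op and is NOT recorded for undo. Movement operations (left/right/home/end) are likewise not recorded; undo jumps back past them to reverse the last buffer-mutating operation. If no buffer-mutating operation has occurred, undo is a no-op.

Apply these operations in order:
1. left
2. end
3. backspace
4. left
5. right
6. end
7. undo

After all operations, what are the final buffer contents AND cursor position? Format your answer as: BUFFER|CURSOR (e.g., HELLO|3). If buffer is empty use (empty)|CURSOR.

After op 1 (left): buf='CXZ' cursor=0
After op 2 (end): buf='CXZ' cursor=3
After op 3 (backspace): buf='CX' cursor=2
After op 4 (left): buf='CX' cursor=1
After op 5 (right): buf='CX' cursor=2
After op 6 (end): buf='CX' cursor=2
After op 7 (undo): buf='CXZ' cursor=3

Answer: CXZ|3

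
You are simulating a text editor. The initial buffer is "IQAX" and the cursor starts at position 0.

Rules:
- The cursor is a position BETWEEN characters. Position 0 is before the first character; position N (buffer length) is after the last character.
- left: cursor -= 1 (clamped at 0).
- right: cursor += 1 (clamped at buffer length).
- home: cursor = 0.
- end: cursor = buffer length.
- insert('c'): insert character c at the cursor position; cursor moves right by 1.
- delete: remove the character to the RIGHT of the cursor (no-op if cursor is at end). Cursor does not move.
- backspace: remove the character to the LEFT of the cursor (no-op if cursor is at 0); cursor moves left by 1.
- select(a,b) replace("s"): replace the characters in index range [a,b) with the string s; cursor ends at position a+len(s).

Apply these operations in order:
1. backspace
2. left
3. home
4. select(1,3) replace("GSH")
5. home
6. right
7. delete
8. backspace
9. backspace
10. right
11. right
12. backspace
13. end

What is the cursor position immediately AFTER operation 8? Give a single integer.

After op 1 (backspace): buf='IQAX' cursor=0
After op 2 (left): buf='IQAX' cursor=0
After op 3 (home): buf='IQAX' cursor=0
After op 4 (select(1,3) replace("GSH")): buf='IGSHX' cursor=4
After op 5 (home): buf='IGSHX' cursor=0
After op 6 (right): buf='IGSHX' cursor=1
After op 7 (delete): buf='ISHX' cursor=1
After op 8 (backspace): buf='SHX' cursor=0

Answer: 0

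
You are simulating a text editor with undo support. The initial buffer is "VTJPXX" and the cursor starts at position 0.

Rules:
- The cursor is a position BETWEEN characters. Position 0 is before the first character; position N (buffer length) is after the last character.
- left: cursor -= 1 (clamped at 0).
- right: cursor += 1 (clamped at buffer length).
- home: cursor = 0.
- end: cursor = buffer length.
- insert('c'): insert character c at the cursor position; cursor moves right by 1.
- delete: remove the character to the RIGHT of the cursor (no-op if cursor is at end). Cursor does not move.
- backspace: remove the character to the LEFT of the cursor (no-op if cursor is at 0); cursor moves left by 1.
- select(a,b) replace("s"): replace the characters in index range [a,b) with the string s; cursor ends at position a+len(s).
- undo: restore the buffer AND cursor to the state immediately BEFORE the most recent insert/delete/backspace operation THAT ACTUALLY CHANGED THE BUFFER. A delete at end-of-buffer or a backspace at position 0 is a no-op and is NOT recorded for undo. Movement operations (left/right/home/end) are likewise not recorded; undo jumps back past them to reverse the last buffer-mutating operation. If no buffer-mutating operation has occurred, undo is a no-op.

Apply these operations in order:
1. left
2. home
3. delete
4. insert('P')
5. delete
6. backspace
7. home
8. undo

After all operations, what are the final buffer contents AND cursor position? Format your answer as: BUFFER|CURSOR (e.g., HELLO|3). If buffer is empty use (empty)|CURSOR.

After op 1 (left): buf='VTJPXX' cursor=0
After op 2 (home): buf='VTJPXX' cursor=0
After op 3 (delete): buf='TJPXX' cursor=0
After op 4 (insert('P')): buf='PTJPXX' cursor=1
After op 5 (delete): buf='PJPXX' cursor=1
After op 6 (backspace): buf='JPXX' cursor=0
After op 7 (home): buf='JPXX' cursor=0
After op 8 (undo): buf='PJPXX' cursor=1

Answer: PJPXX|1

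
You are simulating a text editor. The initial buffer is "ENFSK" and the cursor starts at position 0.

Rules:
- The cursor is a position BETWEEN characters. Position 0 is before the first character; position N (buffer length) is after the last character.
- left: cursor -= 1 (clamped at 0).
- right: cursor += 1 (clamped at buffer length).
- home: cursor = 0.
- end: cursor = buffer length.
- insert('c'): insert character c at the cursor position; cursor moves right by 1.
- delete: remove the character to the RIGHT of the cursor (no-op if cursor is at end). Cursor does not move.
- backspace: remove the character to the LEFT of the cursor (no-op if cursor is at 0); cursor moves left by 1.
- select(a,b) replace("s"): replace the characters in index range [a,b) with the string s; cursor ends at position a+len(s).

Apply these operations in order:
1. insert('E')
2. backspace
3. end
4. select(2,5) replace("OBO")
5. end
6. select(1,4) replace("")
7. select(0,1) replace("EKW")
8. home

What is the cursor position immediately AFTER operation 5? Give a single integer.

Answer: 5

Derivation:
After op 1 (insert('E')): buf='EENFSK' cursor=1
After op 2 (backspace): buf='ENFSK' cursor=0
After op 3 (end): buf='ENFSK' cursor=5
After op 4 (select(2,5) replace("OBO")): buf='ENOBO' cursor=5
After op 5 (end): buf='ENOBO' cursor=5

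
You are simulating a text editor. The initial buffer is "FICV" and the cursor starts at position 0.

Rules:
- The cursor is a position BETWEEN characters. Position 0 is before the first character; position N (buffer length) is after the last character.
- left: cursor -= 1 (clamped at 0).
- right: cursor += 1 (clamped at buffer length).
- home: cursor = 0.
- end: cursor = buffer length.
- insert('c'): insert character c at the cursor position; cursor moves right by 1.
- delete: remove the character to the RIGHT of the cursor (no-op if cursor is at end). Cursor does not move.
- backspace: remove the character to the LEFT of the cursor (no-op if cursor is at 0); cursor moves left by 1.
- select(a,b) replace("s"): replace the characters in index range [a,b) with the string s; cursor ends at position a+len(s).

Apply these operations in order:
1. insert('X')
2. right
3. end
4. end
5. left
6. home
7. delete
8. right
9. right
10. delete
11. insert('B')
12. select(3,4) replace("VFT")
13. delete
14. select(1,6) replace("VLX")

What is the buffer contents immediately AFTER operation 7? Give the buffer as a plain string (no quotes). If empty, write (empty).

Answer: FICV

Derivation:
After op 1 (insert('X')): buf='XFICV' cursor=1
After op 2 (right): buf='XFICV' cursor=2
After op 3 (end): buf='XFICV' cursor=5
After op 4 (end): buf='XFICV' cursor=5
After op 5 (left): buf='XFICV' cursor=4
After op 6 (home): buf='XFICV' cursor=0
After op 7 (delete): buf='FICV' cursor=0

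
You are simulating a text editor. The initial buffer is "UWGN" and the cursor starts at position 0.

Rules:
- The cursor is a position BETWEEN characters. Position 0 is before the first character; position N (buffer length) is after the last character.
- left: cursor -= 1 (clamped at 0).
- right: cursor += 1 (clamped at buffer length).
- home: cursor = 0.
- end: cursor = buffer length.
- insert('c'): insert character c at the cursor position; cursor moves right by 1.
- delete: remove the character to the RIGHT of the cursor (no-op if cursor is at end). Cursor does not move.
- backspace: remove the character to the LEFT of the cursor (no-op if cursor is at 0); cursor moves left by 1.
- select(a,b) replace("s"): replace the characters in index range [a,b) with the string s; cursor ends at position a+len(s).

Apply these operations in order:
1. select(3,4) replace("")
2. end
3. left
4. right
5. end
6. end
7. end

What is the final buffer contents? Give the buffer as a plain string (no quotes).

After op 1 (select(3,4) replace("")): buf='UWG' cursor=3
After op 2 (end): buf='UWG' cursor=3
After op 3 (left): buf='UWG' cursor=2
After op 4 (right): buf='UWG' cursor=3
After op 5 (end): buf='UWG' cursor=3
After op 6 (end): buf='UWG' cursor=3
After op 7 (end): buf='UWG' cursor=3

Answer: UWG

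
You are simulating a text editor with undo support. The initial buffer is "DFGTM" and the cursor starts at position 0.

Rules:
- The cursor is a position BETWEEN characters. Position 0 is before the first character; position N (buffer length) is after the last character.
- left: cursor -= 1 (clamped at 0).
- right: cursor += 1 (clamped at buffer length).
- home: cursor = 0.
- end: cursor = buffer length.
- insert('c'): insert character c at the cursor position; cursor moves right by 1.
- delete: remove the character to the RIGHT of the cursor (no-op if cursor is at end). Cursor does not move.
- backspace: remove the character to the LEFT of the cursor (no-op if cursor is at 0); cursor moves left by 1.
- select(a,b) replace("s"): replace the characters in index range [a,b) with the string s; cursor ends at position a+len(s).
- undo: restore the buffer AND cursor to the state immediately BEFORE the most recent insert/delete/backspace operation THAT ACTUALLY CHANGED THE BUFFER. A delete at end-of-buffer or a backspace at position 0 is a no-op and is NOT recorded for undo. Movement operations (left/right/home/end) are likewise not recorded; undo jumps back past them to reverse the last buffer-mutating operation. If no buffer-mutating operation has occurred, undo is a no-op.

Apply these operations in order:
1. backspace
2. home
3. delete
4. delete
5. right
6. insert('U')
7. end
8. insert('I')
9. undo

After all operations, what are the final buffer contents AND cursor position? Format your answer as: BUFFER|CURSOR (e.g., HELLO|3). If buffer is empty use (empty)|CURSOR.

After op 1 (backspace): buf='DFGTM' cursor=0
After op 2 (home): buf='DFGTM' cursor=0
After op 3 (delete): buf='FGTM' cursor=0
After op 4 (delete): buf='GTM' cursor=0
After op 5 (right): buf='GTM' cursor=1
After op 6 (insert('U')): buf='GUTM' cursor=2
After op 7 (end): buf='GUTM' cursor=4
After op 8 (insert('I')): buf='GUTMI' cursor=5
After op 9 (undo): buf='GUTM' cursor=4

Answer: GUTM|4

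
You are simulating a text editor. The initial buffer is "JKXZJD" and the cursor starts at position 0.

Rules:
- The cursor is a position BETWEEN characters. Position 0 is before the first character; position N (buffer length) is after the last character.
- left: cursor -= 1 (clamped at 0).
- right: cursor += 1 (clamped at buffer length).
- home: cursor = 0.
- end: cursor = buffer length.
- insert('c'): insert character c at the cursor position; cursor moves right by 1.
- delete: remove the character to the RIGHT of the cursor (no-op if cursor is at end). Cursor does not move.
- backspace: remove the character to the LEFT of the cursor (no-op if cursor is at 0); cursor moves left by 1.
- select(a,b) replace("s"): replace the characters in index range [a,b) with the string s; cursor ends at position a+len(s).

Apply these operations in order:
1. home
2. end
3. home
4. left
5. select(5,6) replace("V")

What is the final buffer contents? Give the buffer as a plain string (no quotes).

Answer: JKXZJV

Derivation:
After op 1 (home): buf='JKXZJD' cursor=0
After op 2 (end): buf='JKXZJD' cursor=6
After op 3 (home): buf='JKXZJD' cursor=0
After op 4 (left): buf='JKXZJD' cursor=0
After op 5 (select(5,6) replace("V")): buf='JKXZJV' cursor=6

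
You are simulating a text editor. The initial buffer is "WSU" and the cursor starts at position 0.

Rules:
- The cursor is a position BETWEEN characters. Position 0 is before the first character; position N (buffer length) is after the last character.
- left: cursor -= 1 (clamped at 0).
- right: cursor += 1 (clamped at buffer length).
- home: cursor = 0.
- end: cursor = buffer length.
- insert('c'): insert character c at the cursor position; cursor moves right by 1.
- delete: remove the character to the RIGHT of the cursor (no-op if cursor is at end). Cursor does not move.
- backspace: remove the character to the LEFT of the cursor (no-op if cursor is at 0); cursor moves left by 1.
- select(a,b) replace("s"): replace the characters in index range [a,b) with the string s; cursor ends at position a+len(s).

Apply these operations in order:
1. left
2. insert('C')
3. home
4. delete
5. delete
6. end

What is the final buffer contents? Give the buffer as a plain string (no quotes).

Answer: SU

Derivation:
After op 1 (left): buf='WSU' cursor=0
After op 2 (insert('C')): buf='CWSU' cursor=1
After op 3 (home): buf='CWSU' cursor=0
After op 4 (delete): buf='WSU' cursor=0
After op 5 (delete): buf='SU' cursor=0
After op 6 (end): buf='SU' cursor=2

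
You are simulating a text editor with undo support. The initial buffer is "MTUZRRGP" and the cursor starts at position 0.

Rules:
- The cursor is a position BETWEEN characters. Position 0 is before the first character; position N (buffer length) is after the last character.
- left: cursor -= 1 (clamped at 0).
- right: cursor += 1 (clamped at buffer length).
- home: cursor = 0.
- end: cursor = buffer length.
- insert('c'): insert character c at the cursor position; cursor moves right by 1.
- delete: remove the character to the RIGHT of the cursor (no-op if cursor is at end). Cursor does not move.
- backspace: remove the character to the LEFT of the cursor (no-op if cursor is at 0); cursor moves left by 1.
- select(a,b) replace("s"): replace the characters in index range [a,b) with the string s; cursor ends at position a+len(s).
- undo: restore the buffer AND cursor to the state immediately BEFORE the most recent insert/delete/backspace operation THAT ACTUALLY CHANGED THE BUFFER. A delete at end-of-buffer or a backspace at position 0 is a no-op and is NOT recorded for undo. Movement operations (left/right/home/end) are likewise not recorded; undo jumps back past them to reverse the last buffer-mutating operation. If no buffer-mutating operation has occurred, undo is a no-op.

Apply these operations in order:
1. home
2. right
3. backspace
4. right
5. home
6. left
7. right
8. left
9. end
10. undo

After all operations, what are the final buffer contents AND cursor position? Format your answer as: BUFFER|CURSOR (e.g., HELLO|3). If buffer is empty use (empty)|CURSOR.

Answer: MTUZRRGP|1

Derivation:
After op 1 (home): buf='MTUZRRGP' cursor=0
After op 2 (right): buf='MTUZRRGP' cursor=1
After op 3 (backspace): buf='TUZRRGP' cursor=0
After op 4 (right): buf='TUZRRGP' cursor=1
After op 5 (home): buf='TUZRRGP' cursor=0
After op 6 (left): buf='TUZRRGP' cursor=0
After op 7 (right): buf='TUZRRGP' cursor=1
After op 8 (left): buf='TUZRRGP' cursor=0
After op 9 (end): buf='TUZRRGP' cursor=7
After op 10 (undo): buf='MTUZRRGP' cursor=1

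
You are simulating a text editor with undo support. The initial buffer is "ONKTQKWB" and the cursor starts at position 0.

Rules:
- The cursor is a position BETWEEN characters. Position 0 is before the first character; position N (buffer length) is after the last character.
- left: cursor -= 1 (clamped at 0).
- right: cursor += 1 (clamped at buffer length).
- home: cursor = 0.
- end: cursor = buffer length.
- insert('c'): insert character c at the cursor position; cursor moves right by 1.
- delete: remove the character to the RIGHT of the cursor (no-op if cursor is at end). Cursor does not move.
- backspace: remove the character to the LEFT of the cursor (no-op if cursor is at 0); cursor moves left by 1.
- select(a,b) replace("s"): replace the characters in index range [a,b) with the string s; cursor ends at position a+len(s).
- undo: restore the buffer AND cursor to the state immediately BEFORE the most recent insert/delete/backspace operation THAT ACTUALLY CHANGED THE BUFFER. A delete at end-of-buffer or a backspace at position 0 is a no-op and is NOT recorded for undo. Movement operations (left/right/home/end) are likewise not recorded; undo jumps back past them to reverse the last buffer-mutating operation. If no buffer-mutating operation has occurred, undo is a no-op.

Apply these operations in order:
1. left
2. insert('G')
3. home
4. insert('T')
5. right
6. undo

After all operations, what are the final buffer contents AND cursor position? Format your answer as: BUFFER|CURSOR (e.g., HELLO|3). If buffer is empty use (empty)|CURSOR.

Answer: GONKTQKWB|0

Derivation:
After op 1 (left): buf='ONKTQKWB' cursor=0
After op 2 (insert('G')): buf='GONKTQKWB' cursor=1
After op 3 (home): buf='GONKTQKWB' cursor=0
After op 4 (insert('T')): buf='TGONKTQKWB' cursor=1
After op 5 (right): buf='TGONKTQKWB' cursor=2
After op 6 (undo): buf='GONKTQKWB' cursor=0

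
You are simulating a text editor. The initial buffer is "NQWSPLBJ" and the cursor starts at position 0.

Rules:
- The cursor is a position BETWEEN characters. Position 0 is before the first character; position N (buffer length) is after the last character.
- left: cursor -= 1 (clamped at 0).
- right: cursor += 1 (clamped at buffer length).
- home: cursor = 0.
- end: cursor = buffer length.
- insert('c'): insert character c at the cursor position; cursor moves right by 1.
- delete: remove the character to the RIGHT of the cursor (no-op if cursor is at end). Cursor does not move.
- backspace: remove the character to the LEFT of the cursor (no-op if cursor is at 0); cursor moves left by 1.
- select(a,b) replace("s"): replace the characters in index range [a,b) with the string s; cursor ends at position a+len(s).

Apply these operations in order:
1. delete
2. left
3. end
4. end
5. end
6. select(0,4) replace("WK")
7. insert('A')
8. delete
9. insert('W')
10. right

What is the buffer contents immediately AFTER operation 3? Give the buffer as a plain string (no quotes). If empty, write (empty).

Answer: QWSPLBJ

Derivation:
After op 1 (delete): buf='QWSPLBJ' cursor=0
After op 2 (left): buf='QWSPLBJ' cursor=0
After op 3 (end): buf='QWSPLBJ' cursor=7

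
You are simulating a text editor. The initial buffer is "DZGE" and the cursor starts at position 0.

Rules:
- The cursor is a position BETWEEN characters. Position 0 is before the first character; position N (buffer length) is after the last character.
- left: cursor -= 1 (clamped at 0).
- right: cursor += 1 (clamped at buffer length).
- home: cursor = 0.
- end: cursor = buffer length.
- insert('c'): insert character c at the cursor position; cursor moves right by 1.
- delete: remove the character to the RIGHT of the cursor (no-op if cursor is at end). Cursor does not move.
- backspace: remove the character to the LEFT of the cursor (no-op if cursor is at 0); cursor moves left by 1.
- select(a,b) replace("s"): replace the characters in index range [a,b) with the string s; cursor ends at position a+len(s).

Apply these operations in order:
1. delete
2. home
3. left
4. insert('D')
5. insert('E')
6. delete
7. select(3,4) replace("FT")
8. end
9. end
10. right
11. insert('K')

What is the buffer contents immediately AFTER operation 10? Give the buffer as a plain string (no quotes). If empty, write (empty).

After op 1 (delete): buf='ZGE' cursor=0
After op 2 (home): buf='ZGE' cursor=0
After op 3 (left): buf='ZGE' cursor=0
After op 4 (insert('D')): buf='DZGE' cursor=1
After op 5 (insert('E')): buf='DEZGE' cursor=2
After op 6 (delete): buf='DEGE' cursor=2
After op 7 (select(3,4) replace("FT")): buf='DEGFT' cursor=5
After op 8 (end): buf='DEGFT' cursor=5
After op 9 (end): buf='DEGFT' cursor=5
After op 10 (right): buf='DEGFT' cursor=5

Answer: DEGFT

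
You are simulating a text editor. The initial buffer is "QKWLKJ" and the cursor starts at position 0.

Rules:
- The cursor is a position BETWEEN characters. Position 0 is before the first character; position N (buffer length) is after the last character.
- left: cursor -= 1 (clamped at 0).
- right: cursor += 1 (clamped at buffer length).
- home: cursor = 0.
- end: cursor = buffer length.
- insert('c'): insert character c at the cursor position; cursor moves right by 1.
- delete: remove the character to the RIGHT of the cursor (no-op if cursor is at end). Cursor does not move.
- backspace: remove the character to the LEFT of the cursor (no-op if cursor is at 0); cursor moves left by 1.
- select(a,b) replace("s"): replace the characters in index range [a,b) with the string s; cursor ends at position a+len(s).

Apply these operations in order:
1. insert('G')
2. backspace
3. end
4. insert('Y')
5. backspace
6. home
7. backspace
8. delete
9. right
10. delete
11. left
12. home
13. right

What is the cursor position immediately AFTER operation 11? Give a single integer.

After op 1 (insert('G')): buf='GQKWLKJ' cursor=1
After op 2 (backspace): buf='QKWLKJ' cursor=0
After op 3 (end): buf='QKWLKJ' cursor=6
After op 4 (insert('Y')): buf='QKWLKJY' cursor=7
After op 5 (backspace): buf='QKWLKJ' cursor=6
After op 6 (home): buf='QKWLKJ' cursor=0
After op 7 (backspace): buf='QKWLKJ' cursor=0
After op 8 (delete): buf='KWLKJ' cursor=0
After op 9 (right): buf='KWLKJ' cursor=1
After op 10 (delete): buf='KLKJ' cursor=1
After op 11 (left): buf='KLKJ' cursor=0

Answer: 0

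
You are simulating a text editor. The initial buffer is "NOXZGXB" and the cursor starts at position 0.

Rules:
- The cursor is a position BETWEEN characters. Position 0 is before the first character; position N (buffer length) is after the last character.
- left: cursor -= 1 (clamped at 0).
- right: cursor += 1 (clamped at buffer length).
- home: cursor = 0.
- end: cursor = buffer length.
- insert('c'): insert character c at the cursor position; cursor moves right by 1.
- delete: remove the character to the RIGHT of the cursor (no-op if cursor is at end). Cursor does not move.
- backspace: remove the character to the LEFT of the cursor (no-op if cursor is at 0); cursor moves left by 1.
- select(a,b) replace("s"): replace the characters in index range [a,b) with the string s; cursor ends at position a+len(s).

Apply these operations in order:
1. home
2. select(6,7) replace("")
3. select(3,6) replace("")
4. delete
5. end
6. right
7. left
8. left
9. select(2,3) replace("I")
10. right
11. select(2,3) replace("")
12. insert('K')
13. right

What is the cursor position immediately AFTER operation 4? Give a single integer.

Answer: 3

Derivation:
After op 1 (home): buf='NOXZGXB' cursor=0
After op 2 (select(6,7) replace("")): buf='NOXZGX' cursor=6
After op 3 (select(3,6) replace("")): buf='NOX' cursor=3
After op 4 (delete): buf='NOX' cursor=3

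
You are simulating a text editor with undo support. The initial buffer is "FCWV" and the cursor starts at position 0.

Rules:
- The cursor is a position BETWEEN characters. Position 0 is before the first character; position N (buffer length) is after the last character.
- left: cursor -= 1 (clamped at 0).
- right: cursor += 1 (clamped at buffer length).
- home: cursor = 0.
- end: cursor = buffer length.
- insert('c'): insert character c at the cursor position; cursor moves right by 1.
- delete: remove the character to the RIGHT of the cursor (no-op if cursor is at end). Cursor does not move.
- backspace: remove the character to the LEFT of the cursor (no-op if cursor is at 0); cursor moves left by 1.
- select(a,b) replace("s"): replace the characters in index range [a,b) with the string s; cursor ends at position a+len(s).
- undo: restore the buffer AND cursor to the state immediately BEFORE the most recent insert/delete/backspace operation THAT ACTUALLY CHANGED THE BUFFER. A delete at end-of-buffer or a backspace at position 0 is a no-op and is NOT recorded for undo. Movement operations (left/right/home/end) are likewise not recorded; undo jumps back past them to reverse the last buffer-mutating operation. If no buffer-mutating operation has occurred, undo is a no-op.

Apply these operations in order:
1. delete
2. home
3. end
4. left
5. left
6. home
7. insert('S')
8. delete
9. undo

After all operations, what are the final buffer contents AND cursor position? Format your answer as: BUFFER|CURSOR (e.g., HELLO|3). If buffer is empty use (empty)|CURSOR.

After op 1 (delete): buf='CWV' cursor=0
After op 2 (home): buf='CWV' cursor=0
After op 3 (end): buf='CWV' cursor=3
After op 4 (left): buf='CWV' cursor=2
After op 5 (left): buf='CWV' cursor=1
After op 6 (home): buf='CWV' cursor=0
After op 7 (insert('S')): buf='SCWV' cursor=1
After op 8 (delete): buf='SWV' cursor=1
After op 9 (undo): buf='SCWV' cursor=1

Answer: SCWV|1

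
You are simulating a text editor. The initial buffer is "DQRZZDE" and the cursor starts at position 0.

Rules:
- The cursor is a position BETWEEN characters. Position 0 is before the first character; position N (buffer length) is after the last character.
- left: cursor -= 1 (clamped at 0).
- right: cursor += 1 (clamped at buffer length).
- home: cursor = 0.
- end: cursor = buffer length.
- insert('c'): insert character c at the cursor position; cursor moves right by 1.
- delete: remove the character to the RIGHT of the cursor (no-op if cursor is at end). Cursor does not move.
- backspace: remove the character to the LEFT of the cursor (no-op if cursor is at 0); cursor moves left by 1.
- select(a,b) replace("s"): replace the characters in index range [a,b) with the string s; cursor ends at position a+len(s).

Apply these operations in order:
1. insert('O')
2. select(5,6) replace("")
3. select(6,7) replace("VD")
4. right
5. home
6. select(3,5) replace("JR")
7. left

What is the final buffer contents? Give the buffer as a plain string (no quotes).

Answer: ODQJRDVD

Derivation:
After op 1 (insert('O')): buf='ODQRZZDE' cursor=1
After op 2 (select(5,6) replace("")): buf='ODQRZDE' cursor=5
After op 3 (select(6,7) replace("VD")): buf='ODQRZDVD' cursor=8
After op 4 (right): buf='ODQRZDVD' cursor=8
After op 5 (home): buf='ODQRZDVD' cursor=0
After op 6 (select(3,5) replace("JR")): buf='ODQJRDVD' cursor=5
After op 7 (left): buf='ODQJRDVD' cursor=4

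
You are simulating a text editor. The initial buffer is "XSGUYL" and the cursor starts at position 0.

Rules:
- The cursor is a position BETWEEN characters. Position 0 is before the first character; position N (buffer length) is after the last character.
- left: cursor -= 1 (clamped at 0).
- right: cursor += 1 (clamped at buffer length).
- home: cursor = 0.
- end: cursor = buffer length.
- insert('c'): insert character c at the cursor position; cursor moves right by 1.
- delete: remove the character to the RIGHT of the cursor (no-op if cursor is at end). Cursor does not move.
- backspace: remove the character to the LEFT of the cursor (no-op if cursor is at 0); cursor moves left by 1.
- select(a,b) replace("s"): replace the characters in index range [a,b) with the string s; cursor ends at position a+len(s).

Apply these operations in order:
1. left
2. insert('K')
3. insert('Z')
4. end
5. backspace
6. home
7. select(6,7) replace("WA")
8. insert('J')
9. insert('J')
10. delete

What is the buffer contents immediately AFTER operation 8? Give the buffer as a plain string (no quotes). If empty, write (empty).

After op 1 (left): buf='XSGUYL' cursor=0
After op 2 (insert('K')): buf='KXSGUYL' cursor=1
After op 3 (insert('Z')): buf='KZXSGUYL' cursor=2
After op 4 (end): buf='KZXSGUYL' cursor=8
After op 5 (backspace): buf='KZXSGUY' cursor=7
After op 6 (home): buf='KZXSGUY' cursor=0
After op 7 (select(6,7) replace("WA")): buf='KZXSGUWA' cursor=8
After op 8 (insert('J')): buf='KZXSGUWAJ' cursor=9

Answer: KZXSGUWAJ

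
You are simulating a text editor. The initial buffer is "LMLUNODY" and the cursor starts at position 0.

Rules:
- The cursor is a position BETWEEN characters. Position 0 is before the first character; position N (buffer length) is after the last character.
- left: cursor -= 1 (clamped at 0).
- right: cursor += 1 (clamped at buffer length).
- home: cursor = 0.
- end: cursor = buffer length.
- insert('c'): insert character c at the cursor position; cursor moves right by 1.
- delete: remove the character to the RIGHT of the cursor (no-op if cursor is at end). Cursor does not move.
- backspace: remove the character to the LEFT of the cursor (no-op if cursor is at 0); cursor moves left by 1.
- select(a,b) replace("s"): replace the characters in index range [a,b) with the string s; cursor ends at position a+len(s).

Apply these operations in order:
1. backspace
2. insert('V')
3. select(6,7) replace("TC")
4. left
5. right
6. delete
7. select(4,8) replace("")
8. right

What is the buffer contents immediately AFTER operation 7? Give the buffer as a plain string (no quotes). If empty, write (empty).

Answer: VLMLY

Derivation:
After op 1 (backspace): buf='LMLUNODY' cursor=0
After op 2 (insert('V')): buf='VLMLUNODY' cursor=1
After op 3 (select(6,7) replace("TC")): buf='VLMLUNTCDY' cursor=8
After op 4 (left): buf='VLMLUNTCDY' cursor=7
After op 5 (right): buf='VLMLUNTCDY' cursor=8
After op 6 (delete): buf='VLMLUNTCY' cursor=8
After op 7 (select(4,8) replace("")): buf='VLMLY' cursor=4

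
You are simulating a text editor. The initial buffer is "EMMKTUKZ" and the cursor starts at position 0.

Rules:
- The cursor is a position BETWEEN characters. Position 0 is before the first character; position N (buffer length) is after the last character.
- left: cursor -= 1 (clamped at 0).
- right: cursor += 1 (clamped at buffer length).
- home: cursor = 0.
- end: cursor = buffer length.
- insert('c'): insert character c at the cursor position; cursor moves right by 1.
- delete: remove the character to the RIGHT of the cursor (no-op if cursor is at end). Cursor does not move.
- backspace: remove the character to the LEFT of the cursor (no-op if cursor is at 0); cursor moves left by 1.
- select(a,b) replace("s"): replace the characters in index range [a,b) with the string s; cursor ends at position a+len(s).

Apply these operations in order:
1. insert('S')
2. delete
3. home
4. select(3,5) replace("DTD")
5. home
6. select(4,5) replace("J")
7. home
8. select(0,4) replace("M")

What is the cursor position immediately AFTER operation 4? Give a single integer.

Answer: 6

Derivation:
After op 1 (insert('S')): buf='SEMMKTUKZ' cursor=1
After op 2 (delete): buf='SMMKTUKZ' cursor=1
After op 3 (home): buf='SMMKTUKZ' cursor=0
After op 4 (select(3,5) replace("DTD")): buf='SMMDTDUKZ' cursor=6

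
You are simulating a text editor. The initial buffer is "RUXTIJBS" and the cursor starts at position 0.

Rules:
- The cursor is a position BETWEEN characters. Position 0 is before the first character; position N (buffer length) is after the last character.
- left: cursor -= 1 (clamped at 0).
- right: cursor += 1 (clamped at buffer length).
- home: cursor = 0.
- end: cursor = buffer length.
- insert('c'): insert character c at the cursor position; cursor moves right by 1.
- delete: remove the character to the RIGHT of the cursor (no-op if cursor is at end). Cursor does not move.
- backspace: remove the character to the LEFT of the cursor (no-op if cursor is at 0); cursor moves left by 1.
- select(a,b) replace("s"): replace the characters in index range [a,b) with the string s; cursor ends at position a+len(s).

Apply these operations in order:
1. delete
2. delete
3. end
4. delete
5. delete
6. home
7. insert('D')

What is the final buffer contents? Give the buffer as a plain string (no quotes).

Answer: DXTIJBS

Derivation:
After op 1 (delete): buf='UXTIJBS' cursor=0
After op 2 (delete): buf='XTIJBS' cursor=0
After op 3 (end): buf='XTIJBS' cursor=6
After op 4 (delete): buf='XTIJBS' cursor=6
After op 5 (delete): buf='XTIJBS' cursor=6
After op 6 (home): buf='XTIJBS' cursor=0
After op 7 (insert('D')): buf='DXTIJBS' cursor=1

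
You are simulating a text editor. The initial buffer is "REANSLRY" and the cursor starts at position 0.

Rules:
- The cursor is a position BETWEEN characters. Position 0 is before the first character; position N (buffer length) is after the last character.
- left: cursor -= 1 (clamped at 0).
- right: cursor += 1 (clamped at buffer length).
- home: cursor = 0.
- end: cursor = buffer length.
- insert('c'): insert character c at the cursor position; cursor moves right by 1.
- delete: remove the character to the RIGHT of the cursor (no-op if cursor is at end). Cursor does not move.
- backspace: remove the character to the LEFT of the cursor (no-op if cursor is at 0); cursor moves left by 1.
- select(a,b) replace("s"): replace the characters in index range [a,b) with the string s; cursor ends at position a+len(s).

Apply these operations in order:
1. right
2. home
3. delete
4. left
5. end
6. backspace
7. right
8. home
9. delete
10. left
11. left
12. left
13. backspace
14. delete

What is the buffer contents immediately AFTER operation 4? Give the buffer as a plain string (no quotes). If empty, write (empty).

After op 1 (right): buf='REANSLRY' cursor=1
After op 2 (home): buf='REANSLRY' cursor=0
After op 3 (delete): buf='EANSLRY' cursor=0
After op 4 (left): buf='EANSLRY' cursor=0

Answer: EANSLRY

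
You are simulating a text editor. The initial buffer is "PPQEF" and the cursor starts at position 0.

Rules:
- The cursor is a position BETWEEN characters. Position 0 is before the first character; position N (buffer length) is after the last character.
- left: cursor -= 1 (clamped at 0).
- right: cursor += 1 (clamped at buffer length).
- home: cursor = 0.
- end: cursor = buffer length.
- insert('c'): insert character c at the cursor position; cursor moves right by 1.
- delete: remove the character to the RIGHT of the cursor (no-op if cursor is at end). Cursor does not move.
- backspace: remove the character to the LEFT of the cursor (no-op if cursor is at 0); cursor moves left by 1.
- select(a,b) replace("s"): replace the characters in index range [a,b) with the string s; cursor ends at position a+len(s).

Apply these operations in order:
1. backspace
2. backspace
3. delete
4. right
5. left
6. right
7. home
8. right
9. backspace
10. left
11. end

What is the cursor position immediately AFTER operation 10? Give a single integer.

After op 1 (backspace): buf='PPQEF' cursor=0
After op 2 (backspace): buf='PPQEF' cursor=0
After op 3 (delete): buf='PQEF' cursor=0
After op 4 (right): buf='PQEF' cursor=1
After op 5 (left): buf='PQEF' cursor=0
After op 6 (right): buf='PQEF' cursor=1
After op 7 (home): buf='PQEF' cursor=0
After op 8 (right): buf='PQEF' cursor=1
After op 9 (backspace): buf='QEF' cursor=0
After op 10 (left): buf='QEF' cursor=0

Answer: 0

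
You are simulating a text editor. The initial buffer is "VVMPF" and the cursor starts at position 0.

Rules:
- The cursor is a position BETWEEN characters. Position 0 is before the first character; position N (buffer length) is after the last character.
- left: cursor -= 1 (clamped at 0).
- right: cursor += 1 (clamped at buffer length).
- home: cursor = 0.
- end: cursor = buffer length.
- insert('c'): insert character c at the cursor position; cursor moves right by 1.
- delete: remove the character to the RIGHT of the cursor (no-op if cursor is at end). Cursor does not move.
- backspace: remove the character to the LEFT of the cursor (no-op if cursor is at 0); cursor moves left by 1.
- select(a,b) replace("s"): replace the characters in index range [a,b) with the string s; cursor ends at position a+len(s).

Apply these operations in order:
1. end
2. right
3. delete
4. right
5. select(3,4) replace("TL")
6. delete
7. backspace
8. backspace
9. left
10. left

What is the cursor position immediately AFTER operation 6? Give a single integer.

Answer: 5

Derivation:
After op 1 (end): buf='VVMPF' cursor=5
After op 2 (right): buf='VVMPF' cursor=5
After op 3 (delete): buf='VVMPF' cursor=5
After op 4 (right): buf='VVMPF' cursor=5
After op 5 (select(3,4) replace("TL")): buf='VVMTLF' cursor=5
After op 6 (delete): buf='VVMTL' cursor=5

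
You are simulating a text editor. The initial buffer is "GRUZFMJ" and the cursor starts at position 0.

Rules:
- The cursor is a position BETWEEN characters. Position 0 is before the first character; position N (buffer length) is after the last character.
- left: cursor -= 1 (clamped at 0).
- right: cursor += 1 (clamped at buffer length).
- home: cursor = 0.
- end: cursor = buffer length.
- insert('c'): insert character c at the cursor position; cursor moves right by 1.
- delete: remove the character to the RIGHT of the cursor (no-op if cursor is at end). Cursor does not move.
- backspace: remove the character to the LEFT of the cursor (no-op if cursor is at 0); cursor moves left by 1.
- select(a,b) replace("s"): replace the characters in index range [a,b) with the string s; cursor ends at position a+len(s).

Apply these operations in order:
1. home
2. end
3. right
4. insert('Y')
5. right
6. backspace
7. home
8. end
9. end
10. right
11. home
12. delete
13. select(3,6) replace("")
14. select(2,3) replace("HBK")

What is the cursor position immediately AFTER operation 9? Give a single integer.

After op 1 (home): buf='GRUZFMJ' cursor=0
After op 2 (end): buf='GRUZFMJ' cursor=7
After op 3 (right): buf='GRUZFMJ' cursor=7
After op 4 (insert('Y')): buf='GRUZFMJY' cursor=8
After op 5 (right): buf='GRUZFMJY' cursor=8
After op 6 (backspace): buf='GRUZFMJ' cursor=7
After op 7 (home): buf='GRUZFMJ' cursor=0
After op 8 (end): buf='GRUZFMJ' cursor=7
After op 9 (end): buf='GRUZFMJ' cursor=7

Answer: 7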